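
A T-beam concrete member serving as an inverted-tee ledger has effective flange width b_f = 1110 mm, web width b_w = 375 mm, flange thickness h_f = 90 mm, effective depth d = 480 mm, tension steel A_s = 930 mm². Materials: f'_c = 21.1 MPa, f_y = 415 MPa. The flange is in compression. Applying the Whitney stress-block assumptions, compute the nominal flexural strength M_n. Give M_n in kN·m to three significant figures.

Tension: T = A_s f_y = 930 × 415 = 385950 N.
Try a within the flange: a = T/(0.85 f'_c b_f) = 385950/(0.85 × 21.1 × 1110) = 19.39 mm.
Since a = 19.39 ≤ h_f = 90 mm, the stress block lies entirely in the flange; analyse as a rectangular beam of width b_f.
M_n = T(d − a/2) = 385950 × (480 − 9.695) = 181.51 × 10⁶ N·mm.
M_n = 181.51 kN·m.

M_n ≈ 182 kN·m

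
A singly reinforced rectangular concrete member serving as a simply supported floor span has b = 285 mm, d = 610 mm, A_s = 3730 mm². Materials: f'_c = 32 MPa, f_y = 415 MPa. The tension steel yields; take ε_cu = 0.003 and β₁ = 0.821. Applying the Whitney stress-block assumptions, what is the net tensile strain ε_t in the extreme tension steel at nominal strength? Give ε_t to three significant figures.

a = A_s f_y/(0.85 f'_c b) = 199.68 mm.
β₁ = 0.821, so c = a/β₁ = 199.68/0.821 = 243.22 mm.
From the linear strain diagram with ε_cu = 0.003: ε_t = 0.003 (d − c)/c = 0.003 × (610 − 243.22)/243.22 = 0.00452.
ε_t is between 0.004 and 0.005 — transition zone.

ε_t ≈ 0.00452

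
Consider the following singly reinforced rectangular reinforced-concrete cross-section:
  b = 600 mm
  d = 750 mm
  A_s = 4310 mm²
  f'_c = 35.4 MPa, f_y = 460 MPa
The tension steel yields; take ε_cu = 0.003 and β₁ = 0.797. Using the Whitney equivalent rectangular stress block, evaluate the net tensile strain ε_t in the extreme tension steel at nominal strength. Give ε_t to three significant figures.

a = A_s f_y/(0.85 f'_c b) = 109.81 mm.
β₁ = 0.797, so c = a/β₁ = 109.81/0.797 = 137.78 mm.
From the linear strain diagram with ε_cu = 0.003: ε_t = 0.003 (d − c)/c = 0.003 × (750 − 137.78)/137.78 = 0.0133.
Since ε_t ≥ 0.005, the section is tension-controlled.

ε_t ≈ 0.0133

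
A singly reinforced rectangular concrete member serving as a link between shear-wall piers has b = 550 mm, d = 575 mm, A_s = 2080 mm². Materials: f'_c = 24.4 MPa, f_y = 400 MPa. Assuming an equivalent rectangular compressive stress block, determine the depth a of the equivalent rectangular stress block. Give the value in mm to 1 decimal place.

a ≈ 72.9 mm

T = A_s f_y = 2080 × 400 = 832000 N = 832 kN.
Setting C = 0.85 f'_c a b equal to T: a = 832000/(0.85 × 24.4 × 550) = 72.9 mm.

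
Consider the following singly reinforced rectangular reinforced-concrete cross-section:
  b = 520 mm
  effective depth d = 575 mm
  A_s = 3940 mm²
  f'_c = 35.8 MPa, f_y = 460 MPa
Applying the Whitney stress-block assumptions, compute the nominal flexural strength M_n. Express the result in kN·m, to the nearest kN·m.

T = A_s f_y = 3940 × 460 = 1812400 N = 1812.4 kN.
From C = T: a = T/(0.85 f'_c b) = 1812400/(0.85 × 35.8 × 520) = 114.54 mm.
M_n = T(d − a/2) = 1812.4 kN × (575 − 57.27) mm = 938.33 kN·m.

M_n ≈ 938 kN·m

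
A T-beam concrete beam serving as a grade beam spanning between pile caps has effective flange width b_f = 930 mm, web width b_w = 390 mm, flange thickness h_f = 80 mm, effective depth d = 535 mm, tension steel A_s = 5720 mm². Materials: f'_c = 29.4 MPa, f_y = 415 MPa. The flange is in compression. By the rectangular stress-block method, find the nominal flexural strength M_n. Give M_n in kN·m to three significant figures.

M_n ≈ 1140 kN·m

Tension: T = A_s f_y = 5720 × 415 = 2373800 N.
Try a within the flange: a = T/(0.85 f'_c b_f) = 2373800/(0.85 × 29.4 × 930) = 102.14 mm.
a = 102.14 > h_f = 80 mm: the block extends into the web. Split into flange-overhang and web parts.
C_f = 0.85 f'_c (b_f − b_w) h_f = 0.85 × 29.4 × (930 − 390) × 80 = 1079568 N.
Remaining web compression depth: a_w = (T − C_f)/(0.85 f'_c b_w) = (2373800 − 1079568)/(0.85 × 29.4 × 390) = 132.79 mm.
M_n = C_f(d − h_f/2) + (T − C_f)(d − a_w/2) = 1079568 × (535 − 40) + 1294232 × (535 − 66.395) = 534.39 + 606.48 = 1140.87 × 10⁶ N·mm.
M_n = 1140.87 kN·m.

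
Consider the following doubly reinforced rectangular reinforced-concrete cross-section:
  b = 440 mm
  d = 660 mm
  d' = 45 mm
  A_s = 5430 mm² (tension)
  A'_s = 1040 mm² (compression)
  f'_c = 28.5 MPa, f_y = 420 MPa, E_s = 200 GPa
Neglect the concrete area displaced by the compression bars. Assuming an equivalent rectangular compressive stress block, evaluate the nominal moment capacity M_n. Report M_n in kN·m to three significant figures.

Assume both tension and compression steel yield.
Net tension couple steel: A_s − A'_s = 4390 mm².
a = (A_s − A'_s) f_y / (0.85 f'_c b) = 1843800/(0.85 × 28.5 × 440) = 172.98 mm.
c = a/β₁ = 172.98/0.846 = 204.47 mm; ε'_s = 0.003(c − d')/c = 0.0023 ≥ f_y/E_s = 0.0021, so compression steel does yield.
M_n = (A_s − A'_s) f_y (d − a/2) + A'_s f_y (d − d') = [1843800 × (660 − 86.49) + 436800 × (660 − 45)] × 10⁻⁶ = 1057.44 + 268.63 = 1326.07 kN·m.

M_n ≈ 1330 kN·m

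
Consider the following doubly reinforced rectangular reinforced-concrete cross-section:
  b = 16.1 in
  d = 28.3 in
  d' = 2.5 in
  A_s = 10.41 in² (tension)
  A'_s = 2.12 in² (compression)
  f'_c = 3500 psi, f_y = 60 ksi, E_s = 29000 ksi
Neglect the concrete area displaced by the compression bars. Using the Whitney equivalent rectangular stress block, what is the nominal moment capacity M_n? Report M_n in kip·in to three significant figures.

Assume both steels yield.
a = (A_s − A'_s) f_y/(0.85 f'_c b) = (10.41 − 2.12) × 60/(0.85 × 3.5 × 16.1) = 10.385 in.
c = a/β₁ = 10.385/0.85 = 12.218 in; ε'_s = 0.003(c − d')/c = 0.0024 ≥ ε_y = 0.0021, so the compression steel yields.
M_n = (A_s − A'_s) f_y (d − a/2) + A'_s f_y (d − d') = 497.4 × (28.3 − 5.1925) + 127.2 × (28.3 − 2.5) = 11493.7 + 3281.8 = 14775.5 kip·in.

M_n ≈ 14800 kip·in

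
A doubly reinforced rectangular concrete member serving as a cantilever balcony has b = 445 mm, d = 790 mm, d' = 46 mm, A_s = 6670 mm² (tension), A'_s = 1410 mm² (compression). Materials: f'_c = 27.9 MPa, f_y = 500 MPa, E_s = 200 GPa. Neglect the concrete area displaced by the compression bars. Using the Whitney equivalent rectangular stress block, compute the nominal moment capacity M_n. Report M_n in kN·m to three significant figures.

M_n ≈ 2270 kN·m

Assume both tension and compression steel yield.
Net tension couple steel: A_s − A'_s = 5260 mm².
a = (A_s − A'_s) f_y / (0.85 f'_c b) = 2630000/(0.85 × 27.9 × 445) = 249.21 mm.
c = a/β₁ = 249.21/0.85 = 293.19 mm; ε'_s = 0.003(c − d')/c = 0.0025 ≥ f_y/E_s = 0.0025, so compression steel does yield.
M_n = (A_s − A'_s) f_y (d − a/2) + A'_s f_y (d − d') = [2630000 × (790 − 124.605) + 705000 × (790 − 46)] × 10⁻⁶ = 1749.99 + 524.52 = 2274.51 kN·m.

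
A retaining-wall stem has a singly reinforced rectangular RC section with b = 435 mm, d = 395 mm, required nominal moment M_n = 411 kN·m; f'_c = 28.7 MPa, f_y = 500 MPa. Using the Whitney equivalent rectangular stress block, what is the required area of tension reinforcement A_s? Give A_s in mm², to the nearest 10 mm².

With M_n = 0.85 f'_c a b (d − a/2), solve the quadratic for a:
a = d − √(d² − 2M_n/(0.85 f'_c b)) = 395 − √(395² − 2 × 411×10⁶/(0.85 × 28.7 × 435)) = 114.71 mm.
A_s = 0.85 f'_c a b / f_y = 0.85 × 28.7 × 114.71 × 435 / 500 = 2434.6 mm².

A_s ≈ 2430 mm²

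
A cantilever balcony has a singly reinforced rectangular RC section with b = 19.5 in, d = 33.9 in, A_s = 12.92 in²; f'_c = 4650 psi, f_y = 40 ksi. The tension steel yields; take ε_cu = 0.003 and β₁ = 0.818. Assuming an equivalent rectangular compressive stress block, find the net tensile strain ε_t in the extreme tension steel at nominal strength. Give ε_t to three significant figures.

a = A_s f_y/(0.85 f'_c b) = 6.705 in.
β₁ = 0.818, so c = a/β₁ = 6.705/0.818 = 8.197 in.
From the linear strain diagram with ε_cu = 0.003: ε_t = 0.003 (d − c)/c = 0.003 × (33.9 − 8.197)/8.197 = 0.00941.
Since ε_t ≥ 0.005, the section is tension-controlled.

ε_t ≈ 0.00941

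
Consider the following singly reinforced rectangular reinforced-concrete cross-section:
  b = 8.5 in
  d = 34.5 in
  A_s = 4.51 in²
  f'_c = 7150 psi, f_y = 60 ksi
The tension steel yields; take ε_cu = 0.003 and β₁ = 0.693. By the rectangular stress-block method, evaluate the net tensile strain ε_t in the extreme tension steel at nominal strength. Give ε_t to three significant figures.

a = A_s f_y/(0.85 f'_c b) = 5.238 in.
β₁ = 0.693, so c = a/β₁ = 5.238/0.693 = 7.558 in.
From the linear strain diagram with ε_cu = 0.003: ε_t = 0.003 (d − c)/c = 0.003 × (34.5 − 7.558)/7.558 = 0.0107.
Since ε_t ≥ 0.005, the section is tension-controlled.

ε_t ≈ 0.0107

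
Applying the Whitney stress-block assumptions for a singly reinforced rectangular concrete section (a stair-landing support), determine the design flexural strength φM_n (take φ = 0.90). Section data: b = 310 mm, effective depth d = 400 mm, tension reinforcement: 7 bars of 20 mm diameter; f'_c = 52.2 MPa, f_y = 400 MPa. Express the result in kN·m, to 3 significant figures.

A_s = 7 × 314 = 2198 mm².
T = A_s f_y = 2198 × 400 = 879200 N = 879.2 kN.
From C = T: a = T/(0.85 f'_c b) = 879200/(0.85 × 52.2 × 310) = 63.92 mm.
M_n = T(d − a/2) = 879.2 kN × (400 − 31.96) mm = 323.58 kN·m.
φM_n = 0.90 × 323.58 = 291.22 kN·m.

φM_n ≈ 291 kN·m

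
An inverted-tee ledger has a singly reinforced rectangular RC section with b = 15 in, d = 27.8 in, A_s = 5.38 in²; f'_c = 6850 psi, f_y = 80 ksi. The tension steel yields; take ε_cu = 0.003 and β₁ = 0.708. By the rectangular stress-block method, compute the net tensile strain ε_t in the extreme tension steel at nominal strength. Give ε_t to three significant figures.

ε_t ≈ 0.00898

a = A_s f_y/(0.85 f'_c b) = 4.928 in.
β₁ = 0.708, so c = a/β₁ = 4.928/0.708 = 6.960 in.
From the linear strain diagram with ε_cu = 0.003: ε_t = 0.003 (d − c)/c = 0.003 × (27.8 − 6.960)/6.960 = 0.00898.
Since ε_t ≥ 0.005, the section is tension-controlled.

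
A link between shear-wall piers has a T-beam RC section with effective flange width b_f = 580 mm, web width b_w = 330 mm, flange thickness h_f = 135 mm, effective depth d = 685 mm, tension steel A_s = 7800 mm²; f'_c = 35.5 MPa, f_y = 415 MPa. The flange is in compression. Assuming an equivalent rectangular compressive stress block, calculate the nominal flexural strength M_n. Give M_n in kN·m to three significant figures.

Tension: T = A_s f_y = 7800 × 415 = 3237000 N.
Try a within the flange: a = T/(0.85 f'_c b_f) = 3237000/(0.85 × 35.5 × 580) = 184.96 mm.
a = 184.96 > h_f = 135 mm: the block extends into the web. Split into flange-overhang and web parts.
C_f = 0.85 f'_c (b_f − b_w) h_f = 0.85 × 35.5 × (580 − 330) × 135 = 1018406 N.
Remaining web compression depth: a_w = (T − C_f)/(0.85 f'_c b_w) = (3237000 − 1018406)/(0.85 × 35.5 × 330) = 222.80 mm.
M_n = C_f(d − h_f/2) + (T − C_f)(d − a_w/2) = 1018406 × (685 − 67.5) + 2218594 × (685 − 111.4) = 628.87 + 1272.59 = 1901.46 × 10⁶ N·mm.
M_n = 1901.46 kN·m.

M_n ≈ 1900 kN·m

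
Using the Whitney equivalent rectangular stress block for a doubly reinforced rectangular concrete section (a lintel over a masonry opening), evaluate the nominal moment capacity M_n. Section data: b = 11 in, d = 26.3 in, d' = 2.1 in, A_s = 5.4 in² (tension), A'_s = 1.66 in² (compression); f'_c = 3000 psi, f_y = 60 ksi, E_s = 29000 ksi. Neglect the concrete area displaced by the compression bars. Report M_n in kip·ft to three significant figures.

M_n ≈ 618 kip·ft

Assume both steels yield.
a = (A_s − A'_s) f_y/(0.85 f'_c b) = (5.4 − 1.66) × 60/(0.85 × 3 × 11) = 8.000 in.
c = a/β₁ = 8.000/0.85 = 9.412 in; ε'_s = 0.003(c − d')/c = 0.0023 ≥ ε_y = 0.0021, so the compression steel yields.
M_n = (A_s − A'_s) f_y (d − a/2) + A'_s f_y (d − d') = 224.4 × (26.3 − 4) + 99.6 × (26.3 − 2.1) = 5004.1 + 2410.3 = 7414.4 kip·in = 7414.4/12 = 617.87 kip·ft.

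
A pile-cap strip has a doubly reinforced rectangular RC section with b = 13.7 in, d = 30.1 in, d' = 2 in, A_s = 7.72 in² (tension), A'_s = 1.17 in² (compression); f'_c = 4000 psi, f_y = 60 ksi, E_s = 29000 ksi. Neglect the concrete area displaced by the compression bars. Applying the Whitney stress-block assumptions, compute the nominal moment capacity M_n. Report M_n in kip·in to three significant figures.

M_n ≈ 12100 kip·in

Assume both steels yield.
a = (A_s − A'_s) f_y/(0.85 f'_c b) = (7.72 − 1.17) × 60/(0.85 × 4 × 13.7) = 8.437 in.
c = a/β₁ = 8.437/0.85 = 9.926 in; ε'_s = 0.003(c − d')/c = 0.0024 ≥ ε_y = 0.0021, so the compression steel yields.
M_n = (A_s − A'_s) f_y (d − a/2) + A'_s f_y (d − d') = 393 × (30.1 − 4.2185) + 70.2 × (30.1 − 2) = 10171.4 + 1972.6 = 12144.0 kip·in.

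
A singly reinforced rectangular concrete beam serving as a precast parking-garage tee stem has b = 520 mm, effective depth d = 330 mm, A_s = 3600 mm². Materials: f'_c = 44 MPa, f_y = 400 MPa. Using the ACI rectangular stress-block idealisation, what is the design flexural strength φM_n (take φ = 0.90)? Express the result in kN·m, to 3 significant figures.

φM_n ≈ 380 kN·m

T = A_s f_y = 3600 × 400 = 1440000 N = 1440 kN.
From C = T: a = T/(0.85 f'_c b) = 1440000/(0.85 × 44 × 520) = 74.04 mm.
M_n = T(d − a/2) = 1440 kN × (330 − 37.02) mm = 421.89 kN·m.
φM_n = 0.90 × 421.89 = 379.70 kN·m.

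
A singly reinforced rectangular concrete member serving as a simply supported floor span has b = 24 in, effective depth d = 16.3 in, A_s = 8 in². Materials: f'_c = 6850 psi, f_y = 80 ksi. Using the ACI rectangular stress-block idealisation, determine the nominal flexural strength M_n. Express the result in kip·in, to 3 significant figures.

M_n ≈ 8970 kip·in

T = A_s f_y = 8 × 80 = 640 kips.
a = T/(0.85 f'_c b) = 640/(0.85 × 6.85 × 24) = 4.580 in.
M_n = T(d − a/2) = 640 × (16.3 − 2.29) = 8966.4 kip·in.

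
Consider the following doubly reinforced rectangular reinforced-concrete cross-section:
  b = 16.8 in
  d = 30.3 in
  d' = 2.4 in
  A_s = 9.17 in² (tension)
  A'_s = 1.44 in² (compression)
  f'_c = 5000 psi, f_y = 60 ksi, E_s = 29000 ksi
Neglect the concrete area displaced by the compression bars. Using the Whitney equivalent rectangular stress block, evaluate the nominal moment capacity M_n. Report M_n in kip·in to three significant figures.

Assume both steels yield.
a = (A_s − A'_s) f_y/(0.85 f'_c b) = (9.17 − 1.44) × 60/(0.85 × 5 × 16.8) = 6.496 in.
c = a/β₁ = 6.496/0.8 = 8.120 in; ε'_s = 0.003(c − d')/c = 0.0021 ≥ ε_y = 0.0021, so the compression steel yields.
M_n = (A_s − A'_s) f_y (d − a/2) + A'_s f_y (d − d') = 463.8 × (30.3 − 3.248) + 86.4 × (30.3 − 2.4) = 12546.7 + 2410.6 = 14957.3 kip·in.

M_n ≈ 15000 kip·in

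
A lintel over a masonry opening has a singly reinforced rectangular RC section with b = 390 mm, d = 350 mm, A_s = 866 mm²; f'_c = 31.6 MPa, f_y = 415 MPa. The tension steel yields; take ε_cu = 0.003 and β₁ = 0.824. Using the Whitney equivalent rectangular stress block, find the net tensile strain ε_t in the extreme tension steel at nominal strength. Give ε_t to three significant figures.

ε_t ≈ 0.0222

a = A_s f_y/(0.85 f'_c b) = 34.31 mm.
β₁ = 0.824, so c = a/β₁ = 34.31/0.824 = 41.64 mm.
From the linear strain diagram with ε_cu = 0.003: ε_t = 0.003 (d − c)/c = 0.003 × (350 − 41.64)/41.64 = 0.0222.
Since ε_t ≥ 0.005, the section is tension-controlled.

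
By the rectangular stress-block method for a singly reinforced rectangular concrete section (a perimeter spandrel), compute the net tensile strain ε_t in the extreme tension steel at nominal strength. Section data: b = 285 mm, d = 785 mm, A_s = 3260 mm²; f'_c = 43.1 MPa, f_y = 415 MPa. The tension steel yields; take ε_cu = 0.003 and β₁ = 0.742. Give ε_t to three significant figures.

a = A_s f_y/(0.85 f'_c b) = 129.58 mm.
β₁ = 0.742, so c = a/β₁ = 129.58/0.742 = 174.64 mm.
From the linear strain diagram with ε_cu = 0.003: ε_t = 0.003 (d − c)/c = 0.003 × (785 − 174.64)/174.64 = 0.0105.
Since ε_t ≥ 0.005, the section is tension-controlled.

ε_t ≈ 0.0105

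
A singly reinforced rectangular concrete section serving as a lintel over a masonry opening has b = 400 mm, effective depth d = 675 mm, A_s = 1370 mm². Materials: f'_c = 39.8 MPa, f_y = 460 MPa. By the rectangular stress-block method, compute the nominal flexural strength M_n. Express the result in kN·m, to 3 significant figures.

M_n ≈ 411 kN·m

T = A_s f_y = 1370 × 460 = 630200 N = 630.2 kN.
From C = T: a = T/(0.85 f'_c b) = 630200/(0.85 × 39.8 × 400) = 46.57 mm.
M_n = T(d − a/2) = 630.2 kN × (675 − 23.285) mm = 410.71 kN·m.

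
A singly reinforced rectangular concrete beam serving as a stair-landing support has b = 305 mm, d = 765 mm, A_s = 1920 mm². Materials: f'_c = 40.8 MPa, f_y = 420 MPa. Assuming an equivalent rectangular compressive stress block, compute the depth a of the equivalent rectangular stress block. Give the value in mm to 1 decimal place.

T = A_s f_y = 1920 × 420 = 806400 N = 806.4 kN.
Setting C = 0.85 f'_c a b equal to T: a = 806400/(0.85 × 40.8 × 305) = 76.2 mm.

a ≈ 76.2 mm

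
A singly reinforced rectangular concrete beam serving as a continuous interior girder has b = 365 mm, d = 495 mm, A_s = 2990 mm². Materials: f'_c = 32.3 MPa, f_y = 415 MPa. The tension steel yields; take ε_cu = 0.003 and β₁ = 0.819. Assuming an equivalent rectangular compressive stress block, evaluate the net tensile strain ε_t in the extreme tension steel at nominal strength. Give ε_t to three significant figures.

ε_t ≈ 0.00682

a = A_s f_y/(0.85 f'_c b) = 123.82 mm.
β₁ = 0.819, so c = a/β₁ = 123.82/0.819 = 151.18 mm.
From the linear strain diagram with ε_cu = 0.003: ε_t = 0.003 (d − c)/c = 0.003 × (495 − 151.18)/151.18 = 0.00682.
Since ε_t ≥ 0.005, the section is tension-controlled.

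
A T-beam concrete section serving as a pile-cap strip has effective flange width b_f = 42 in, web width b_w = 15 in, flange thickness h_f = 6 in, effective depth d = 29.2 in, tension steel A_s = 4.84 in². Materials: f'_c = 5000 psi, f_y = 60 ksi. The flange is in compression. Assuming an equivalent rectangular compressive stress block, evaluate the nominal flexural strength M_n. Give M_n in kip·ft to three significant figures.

M_n ≈ 687 kip·ft

Tension: T = A_s f_y = 4.84 × 60 = 290.4 kips.
Try a within the flange: a = T/(0.85 f'_c b_f) = 290.4/(0.85 × 5 × 42) = 1.627 in.
Since a = 1.627 ≤ h_f = 6 in, the stress block lies entirely in the flange; analyse as a rectangular beam of width b_f.
M_n = T(d − a/2) = 290.4 × (29.2 − 0.8135) = 8243.4 kip·in.
M_n = 8243.4/12 = 686.95 kip·ft.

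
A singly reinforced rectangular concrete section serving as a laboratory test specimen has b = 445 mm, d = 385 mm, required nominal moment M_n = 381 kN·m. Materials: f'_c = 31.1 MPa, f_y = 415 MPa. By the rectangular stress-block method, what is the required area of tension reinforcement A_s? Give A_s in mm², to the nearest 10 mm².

With M_n = 0.85 f'_c a b (d − a/2), solve the quadratic for a:
a = d − √(d² − 2M_n/(0.85 f'_c b)) = 385 − √(385² − 2 × 381×10⁶/(0.85 × 31.1 × 445)) = 96.12 mm.
A_s = 0.85 f'_c a b / f_y = 0.85 × 31.1 × 96.12 × 445 / 415 = 2724.6 mm².

A_s ≈ 2720 mm²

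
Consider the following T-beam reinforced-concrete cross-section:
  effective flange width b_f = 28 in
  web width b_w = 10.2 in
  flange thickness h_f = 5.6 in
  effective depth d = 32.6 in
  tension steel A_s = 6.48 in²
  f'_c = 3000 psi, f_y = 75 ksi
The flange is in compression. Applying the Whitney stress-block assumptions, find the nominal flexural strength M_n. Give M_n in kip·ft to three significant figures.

M_n ≈ 1170 kip·ft

Tension: T = A_s f_y = 6.48 × 75 = 486 kips.
Try a within the flange: a = T/(0.85 f'_c b_f) = 486/(0.85 × 3 × 28) = 6.807 in.
a = 6.807 > h_f = 5.6 in: the block extends into the web. Split into flange-overhang and web parts.
C_f = 0.85 f'_c (b_f − b_w) h_f = 0.85 × 3 × (28 − 10.2) × 5.6 = 254.2 kips.
Remaining web compression depth: a_w = (T − C_f)/(0.85 f'_c b_w) = (486 − 254.2)/(0.85 × 3 × 10.2) = 8.912 in.
M_n = C_f(d − h_f/2) + (T − C_f)(d − a_w/2) = 254.2 × (32.6 − 2.8) + 231.8 × (32.6 − 4.456) = 7575.2 + 6523.8 = 14099.0 kip·in.
M_n = 14099.0/12 = 1174.92 kip·ft.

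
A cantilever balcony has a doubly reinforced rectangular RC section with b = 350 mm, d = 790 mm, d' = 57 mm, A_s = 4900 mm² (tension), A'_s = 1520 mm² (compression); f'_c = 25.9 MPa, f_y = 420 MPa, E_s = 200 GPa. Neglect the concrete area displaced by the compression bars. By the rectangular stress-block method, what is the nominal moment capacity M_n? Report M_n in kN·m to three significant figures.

M_n ≈ 1460 kN·m

Assume both tension and compression steel yield.
Net tension couple steel: A_s − A'_s = 3380 mm².
a = (A_s − A'_s) f_y / (0.85 f'_c b) = 1419600/(0.85 × 25.9 × 350) = 184.24 mm.
c = a/β₁ = 184.24/0.85 = 216.75 mm; ε'_s = 0.003(c − d')/c = 0.0022 ≥ f_y/E_s = 0.0021, so compression steel does yield.
M_n = (A_s − A'_s) f_y (d − a/2) + A'_s f_y (d − d') = [1419600 × (790 − 92.12) + 638400 × (790 − 57)] × 10⁻⁶ = 990.71 + 467.95 = 1458.66 kN·m.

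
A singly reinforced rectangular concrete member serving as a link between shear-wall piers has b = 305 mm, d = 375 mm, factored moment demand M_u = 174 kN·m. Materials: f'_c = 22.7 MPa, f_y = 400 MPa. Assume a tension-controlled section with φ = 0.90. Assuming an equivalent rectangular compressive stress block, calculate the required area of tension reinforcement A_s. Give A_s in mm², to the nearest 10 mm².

M_n = M_u/φ = 174/0.90 = 193.333 kN·m.
With M_n = 0.85 f'_c a b (d − a/2), solve the quadratic for a:
a = d − √(d² − 2M_n/(0.85 f'_c b)) = 375 − √(375² − 2 × 193.333×10⁶/(0.85 × 22.7 × 305)) = 101.28 mm.
A_s = 0.85 f'_c a b / f_y = 0.85 × 22.7 × 101.28 × 305 / 400 = 1490.1 mm².

A_s ≈ 1490 mm²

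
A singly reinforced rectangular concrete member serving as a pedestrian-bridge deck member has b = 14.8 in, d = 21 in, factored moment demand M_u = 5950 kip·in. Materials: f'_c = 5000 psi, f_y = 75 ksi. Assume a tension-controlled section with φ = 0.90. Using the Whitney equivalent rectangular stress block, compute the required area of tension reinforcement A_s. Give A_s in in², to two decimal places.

A_s ≈ 4.87 in²

M_n = M_u/φ = 5950/0.90 = 6611.11 kip·in.
From M_n = 0.85 f'_c a b (d − a/2):
a = d − √(d² − 2M_n/(0.85 f'_c b)) = 21 − √(21² − 2 × 6611.11/(0.85 × 5 × 14.8)) = 5.808 in.
A_s = 0.85 f'_c a b / f_y = 0.85 × 5 × 5.808 × 14.8 / 75 = 4.871 in².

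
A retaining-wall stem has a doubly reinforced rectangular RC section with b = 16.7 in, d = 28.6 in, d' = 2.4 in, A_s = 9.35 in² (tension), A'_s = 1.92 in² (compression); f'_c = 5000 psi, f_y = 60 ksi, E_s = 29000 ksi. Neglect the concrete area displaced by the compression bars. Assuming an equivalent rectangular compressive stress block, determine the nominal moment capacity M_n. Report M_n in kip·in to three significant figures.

M_n ≈ 14400 kip·in

Assume both steels yield.
a = (A_s − A'_s) f_y/(0.85 f'_c b) = (9.35 − 1.92) × 60/(0.85 × 5 × 16.7) = 6.281 in.
c = a/β₁ = 6.281/0.8 = 7.851 in; ε'_s = 0.003(c − d')/c = 0.0021 ≥ ε_y = 0.0021, so the compression steel yields.
M_n = (A_s − A'_s) f_y (d − a/2) + A'_s f_y (d − d') = 445.8 × (28.6 − 3.1405) + 115.2 × (28.6 − 2.4) = 11349.8 + 3018.2 = 14368.0 kip·in.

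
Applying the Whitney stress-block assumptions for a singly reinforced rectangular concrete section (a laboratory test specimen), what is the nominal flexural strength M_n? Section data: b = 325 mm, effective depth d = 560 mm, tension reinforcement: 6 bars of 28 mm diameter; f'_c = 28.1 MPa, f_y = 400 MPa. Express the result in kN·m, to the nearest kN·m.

M_n ≈ 687 kN·m

A_s = 6 × 616 = 3696 mm².
T = A_s f_y = 3696 × 400 = 1478400 N = 1478.4 kN.
From C = T: a = T/(0.85 f'_c b) = 1478400/(0.85 × 28.1 × 325) = 190.45 mm.
M_n = T(d − a/2) = 1478.4 kN × (560 − 95.225) mm = 687.12 kN·m.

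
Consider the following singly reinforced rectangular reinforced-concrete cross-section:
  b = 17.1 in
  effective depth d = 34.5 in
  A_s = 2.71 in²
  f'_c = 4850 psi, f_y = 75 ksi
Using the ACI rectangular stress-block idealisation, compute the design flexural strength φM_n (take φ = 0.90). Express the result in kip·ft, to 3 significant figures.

T = A_s f_y = 2.71 × 75 = 203.25 kips.
a = T/(0.85 f'_c b) = 203.25/(0.85 × 4.85 × 17.1) = 2.883 in.
M_n = T(d − a/2) = 203.25 × (34.5 − 1.4415) = 6719.1 kip·in = 6719.1/12 = 559.93 kip·ft.
φM_n = 0.90 × 559.93 = 503.94 kip·ft.

φM_n ≈ 504 kip·ft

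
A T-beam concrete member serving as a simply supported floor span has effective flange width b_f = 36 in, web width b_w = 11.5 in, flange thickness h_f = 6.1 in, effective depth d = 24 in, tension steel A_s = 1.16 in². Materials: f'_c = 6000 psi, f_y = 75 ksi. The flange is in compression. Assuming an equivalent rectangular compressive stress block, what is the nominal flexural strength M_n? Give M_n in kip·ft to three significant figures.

Tension: T = A_s f_y = 1.16 × 75 = 87 kips.
Try a within the flange: a = T/(0.85 f'_c b_f) = 87/(0.85 × 6 × 36) = 0.474 in.
Since a = 0.474 ≤ h_f = 6.1 in, the stress block lies entirely in the flange; analyse as a rectangular beam of width b_f.
M_n = T(d − a/2) = 87 × (24 − 0.237) = 2067.4 kip·in.
M_n = 2067.4/12 = 172.28 kip·ft.

M_n ≈ 172 kip·ft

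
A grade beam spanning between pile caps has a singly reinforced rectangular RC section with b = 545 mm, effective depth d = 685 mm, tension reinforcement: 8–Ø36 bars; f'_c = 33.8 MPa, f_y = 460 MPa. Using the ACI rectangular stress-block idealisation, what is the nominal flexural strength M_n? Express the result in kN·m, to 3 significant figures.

A_s = 8 × 1018 = 8144 mm².
T = A_s f_y = 8144 × 460 = 3746240 N = 3746.24 kN.
From C = T: a = T/(0.85 f'_c b) = 3746240/(0.85 × 33.8 × 545) = 239.26 mm.
M_n = T(d − a/2) = 3746.24 kN × (685 − 119.63) mm = 2118.01 kN·m.

M_n ≈ 2120 kN·m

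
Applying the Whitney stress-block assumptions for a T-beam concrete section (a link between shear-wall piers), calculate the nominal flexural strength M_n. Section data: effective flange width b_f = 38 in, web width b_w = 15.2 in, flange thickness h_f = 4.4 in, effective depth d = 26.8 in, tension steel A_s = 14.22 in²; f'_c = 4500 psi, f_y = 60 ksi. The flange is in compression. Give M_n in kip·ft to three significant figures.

M_n ≈ 1680 kip·ft

Tension: T = A_s f_y = 14.22 × 60 = 853.2 kips.
Try a within the flange: a = T/(0.85 f'_c b_f) = 853.2/(0.85 × 4.5 × 38) = 5.870 in.
a = 5.870 > h_f = 4.4 in: the block extends into the web. Split into flange-overhang and web parts.
C_f = 0.85 f'_c (b_f − b_w) h_f = 0.85 × 4.5 × (38 − 15.2) × 4.4 = 383.7 kips.
Remaining web compression depth: a_w = (T − C_f)/(0.85 f'_c b_w) = (853.2 − 383.7)/(0.85 × 4.5 × 15.2) = 8.075 in.
M_n = C_f(d − h_f/2) + (T − C_f)(d − a_w/2) = 383.7 × (26.8 − 2.2) + 469.5 × (26.8 − 4.0375) = 9439.0 + 10687.0 = 20126.0 kip·in.
M_n = 20126.0/12 = 1677.17 kip·ft.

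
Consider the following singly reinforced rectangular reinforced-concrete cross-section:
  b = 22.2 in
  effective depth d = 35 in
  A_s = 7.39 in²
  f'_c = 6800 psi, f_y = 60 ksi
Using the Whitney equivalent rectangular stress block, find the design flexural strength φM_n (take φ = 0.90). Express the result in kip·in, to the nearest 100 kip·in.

φM_n ≈ 13300 kip·in

T = A_s f_y = 7.39 × 60 = 443.4 kips.
a = T/(0.85 f'_c b) = 443.4/(0.85 × 6.8 × 22.2) = 3.456 in.
M_n = T(d − a/2) = 443.4 × (35 − 1.728) = 14752.8 kip·in.
φM_n = 0.90 × 14752.8 = 13277.5 kip·in.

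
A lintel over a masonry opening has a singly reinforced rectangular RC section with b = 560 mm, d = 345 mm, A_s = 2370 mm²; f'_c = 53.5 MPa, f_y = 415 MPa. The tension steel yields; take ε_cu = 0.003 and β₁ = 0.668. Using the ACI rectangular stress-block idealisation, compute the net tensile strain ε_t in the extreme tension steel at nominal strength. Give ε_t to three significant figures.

ε_t ≈ 0.0149

a = A_s f_y/(0.85 f'_c b) = 38.62 mm.
β₁ = 0.668, so c = a/β₁ = 38.62/0.668 = 57.81 mm.
From the linear strain diagram with ε_cu = 0.003: ε_t = 0.003 (d − c)/c = 0.003 × (345 − 57.81)/57.81 = 0.0149.
Since ε_t ≥ 0.005, the section is tension-controlled.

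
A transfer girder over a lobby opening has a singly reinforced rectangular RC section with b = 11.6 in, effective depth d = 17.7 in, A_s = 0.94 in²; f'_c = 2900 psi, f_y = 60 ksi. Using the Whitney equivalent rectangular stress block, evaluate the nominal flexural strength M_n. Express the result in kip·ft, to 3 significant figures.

M_n ≈ 78.6 kip·ft

T = A_s f_y = 0.94 × 60 = 56.4 kips.
a = T/(0.85 f'_c b) = 56.4/(0.85 × 2.9 × 11.6) = 1.972 in.
M_n = T(d − a/2) = 56.4 × (17.7 − 0.986) = 942.7 kip·in = 942.7/12 = 78.56 kip·ft.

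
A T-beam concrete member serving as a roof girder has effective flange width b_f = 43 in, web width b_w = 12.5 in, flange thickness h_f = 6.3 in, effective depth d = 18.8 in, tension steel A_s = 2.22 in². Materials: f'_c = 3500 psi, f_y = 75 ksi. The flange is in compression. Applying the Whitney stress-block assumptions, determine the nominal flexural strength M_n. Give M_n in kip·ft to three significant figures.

Tension: T = A_s f_y = 2.22 × 75 = 166.5 kips.
Try a within the flange: a = T/(0.85 f'_c b_f) = 166.5/(0.85 × 3.5 × 43) = 1.302 in.
Since a = 1.302 ≤ h_f = 6.3 in, the stress block lies entirely in the flange; analyse as a rectangular beam of width b_f.
M_n = T(d − a/2) = 166.5 × (18.8 − 0.651) = 3021.8 kip·in.
M_n = 3021.8/12 = 251.82 kip·ft.

M_n ≈ 252 kip·ft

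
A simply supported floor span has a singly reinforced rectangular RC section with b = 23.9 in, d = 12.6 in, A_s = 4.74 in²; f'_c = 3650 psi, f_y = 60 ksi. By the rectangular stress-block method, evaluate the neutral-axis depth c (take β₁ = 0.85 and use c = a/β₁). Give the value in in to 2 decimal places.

T = A_s f_y = 4.74 × 60 = 284.4 kips.
a = T/(0.85 f'_c b) = 284.4/(0.85 × 3.65 × 23.9) = 3.8355 in.
With β₁ = 0.85, c = a/β₁ = 3.8355/0.85 = 4.51 in.

c ≈ 4.51 in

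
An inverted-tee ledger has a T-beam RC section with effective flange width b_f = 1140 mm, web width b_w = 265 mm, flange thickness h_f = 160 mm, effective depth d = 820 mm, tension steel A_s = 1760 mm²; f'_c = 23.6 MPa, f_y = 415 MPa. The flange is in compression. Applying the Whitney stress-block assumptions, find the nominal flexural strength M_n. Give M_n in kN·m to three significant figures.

M_n ≈ 587 kN·m

Tension: T = A_s f_y = 1760 × 415 = 730400 N.
Try a within the flange: a = T/(0.85 f'_c b_f) = 730400/(0.85 × 23.6 × 1140) = 31.94 mm.
Since a = 31.94 ≤ h_f = 160 mm, the stress block lies entirely in the flange; analyse as a rectangular beam of width b_f.
M_n = T(d − a/2) = 730400 × (820 − 15.97) = 587.26 × 10⁶ N·mm.
M_n = 587.26 kN·m.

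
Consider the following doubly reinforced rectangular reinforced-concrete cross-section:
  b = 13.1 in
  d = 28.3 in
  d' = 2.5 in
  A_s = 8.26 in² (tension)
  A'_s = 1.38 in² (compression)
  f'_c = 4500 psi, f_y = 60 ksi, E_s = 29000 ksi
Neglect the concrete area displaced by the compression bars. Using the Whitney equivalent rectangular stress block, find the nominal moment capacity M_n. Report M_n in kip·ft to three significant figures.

Assume both steels yield.
a = (A_s − A'_s) f_y/(0.85 f'_c b) = (8.26 − 1.38) × 60/(0.85 × 4.5 × 13.1) = 8.238 in.
c = a/β₁ = 8.238/0.825 = 9.985 in; ε'_s = 0.003(c − d')/c = 0.0022 ≥ ε_y = 0.0021, so the compression steel yields.
M_n = (A_s − A'_s) f_y (d − a/2) + A'_s f_y (d − d') = 412.8 × (28.3 − 4.119) + 82.8 × (28.3 − 2.5) = 9981.9 + 2136.2 = 12118.1 kip·in = 12118.1/12 = 1009.84 kip·ft.

M_n ≈ 1010 kip·ft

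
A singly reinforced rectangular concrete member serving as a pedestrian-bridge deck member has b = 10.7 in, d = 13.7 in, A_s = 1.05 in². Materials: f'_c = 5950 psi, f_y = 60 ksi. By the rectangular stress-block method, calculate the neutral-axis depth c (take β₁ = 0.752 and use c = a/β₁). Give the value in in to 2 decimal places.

T = A_s f_y = 1.05 × 60 = 63 kips.
a = T/(0.85 f'_c b) = 63/(0.85 × 5.95 × 10.7) = 1.1642 in.
With β₁ = 0.752, c = a/β₁ = 1.1642/0.752 = 1.55 in.

c ≈ 1.55 in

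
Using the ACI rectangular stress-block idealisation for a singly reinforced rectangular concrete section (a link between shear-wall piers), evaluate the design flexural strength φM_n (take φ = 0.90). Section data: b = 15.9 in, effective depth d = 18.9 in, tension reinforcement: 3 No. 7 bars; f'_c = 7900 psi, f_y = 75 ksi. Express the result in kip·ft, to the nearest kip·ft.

A_s = 3 × 0.6 = 1.8 in².
T = A_s f_y = 1.8 × 75 = 135 kips.
a = T/(0.85 f'_c b) = 135/(0.85 × 7.9 × 15.9) = 1.264 in.
M_n = T(d − a/2) = 135 × (18.9 − 0.632) = 2466.2 kip·in = 2466.2/12 = 205.52 kip·ft.
φM_n = 0.90 × 205.52 = 184.97 kip·ft.

φM_n ≈ 185 kip·ft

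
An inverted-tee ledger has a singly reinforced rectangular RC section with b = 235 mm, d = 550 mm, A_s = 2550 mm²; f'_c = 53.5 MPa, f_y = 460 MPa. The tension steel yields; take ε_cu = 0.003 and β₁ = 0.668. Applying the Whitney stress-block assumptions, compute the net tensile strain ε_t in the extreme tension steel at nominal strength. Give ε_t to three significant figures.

ε_t ≈ 0.00704

a = A_s f_y/(0.85 f'_c b) = 109.76 mm.
β₁ = 0.668, so c = a/β₁ = 109.76/0.668 = 164.31 mm.
From the linear strain diagram with ε_cu = 0.003: ε_t = 0.003 (d − c)/c = 0.003 × (550 − 164.31)/164.31 = 0.00704.
Since ε_t ≥ 0.005, the section is tension-controlled.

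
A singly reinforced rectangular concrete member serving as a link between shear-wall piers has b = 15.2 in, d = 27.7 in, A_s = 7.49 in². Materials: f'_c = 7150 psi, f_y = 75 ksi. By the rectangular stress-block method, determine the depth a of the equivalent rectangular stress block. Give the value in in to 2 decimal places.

T = A_s f_y = 7.49 × 75 = 561.75 kips.
a = T/(0.85 f'_c b) = 561.75/(0.85 × 7.15 × 15.2) = 6.08 in.

a ≈ 6.08 in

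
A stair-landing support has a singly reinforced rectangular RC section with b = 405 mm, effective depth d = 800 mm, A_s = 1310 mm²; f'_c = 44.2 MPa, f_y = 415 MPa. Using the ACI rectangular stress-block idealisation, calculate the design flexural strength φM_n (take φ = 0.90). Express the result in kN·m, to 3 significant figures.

φM_n ≈ 383 kN·m

T = A_s f_y = 1310 × 415 = 543650 N = 543.65 kN.
From C = T: a = T/(0.85 f'_c b) = 543650/(0.85 × 44.2 × 405) = 35.73 mm.
M_n = T(d − a/2) = 543.65 kN × (800 − 17.865) mm = 425.21 kN·m.
φM_n = 0.90 × 425.21 = 382.69 kN·m.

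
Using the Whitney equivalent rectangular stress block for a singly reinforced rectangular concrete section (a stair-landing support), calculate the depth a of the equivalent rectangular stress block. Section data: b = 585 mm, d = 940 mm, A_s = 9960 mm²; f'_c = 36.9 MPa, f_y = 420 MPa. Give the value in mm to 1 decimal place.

a ≈ 228.0 mm

T = A_s f_y = 9960 × 420 = 4183200 N = 4183.2 kN.
Setting C = 0.85 f'_c a b equal to T: a = 4183200/(0.85 × 36.9 × 585) = 228.0 mm.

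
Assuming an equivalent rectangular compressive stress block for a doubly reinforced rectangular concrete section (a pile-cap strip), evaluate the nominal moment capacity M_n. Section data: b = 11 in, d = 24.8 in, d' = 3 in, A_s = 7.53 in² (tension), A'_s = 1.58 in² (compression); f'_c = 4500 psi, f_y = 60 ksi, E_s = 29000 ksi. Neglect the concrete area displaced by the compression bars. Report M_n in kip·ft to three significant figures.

M_n ≈ 784 kip·ft

Assume both steels yield.
a = (A_s − A'_s) f_y/(0.85 f'_c b) = (7.53 − 1.58) × 60/(0.85 × 4.5 × 11) = 8.485 in.
c = a/β₁ = 8.485/0.825 = 10.285 in; ε'_s = 0.003(c − d')/c = 0.0021 ≥ ε_y = 0.0021, so the compression steel yields.
M_n = (A_s − A'_s) f_y (d − a/2) + A'_s f_y (d − d') = 357 × (24.8 − 4.2425) + 94.8 × (24.8 − 3) = 7339.0 + 2066.6 = 9405.6 kip·in = 9405.6/12 = 783.80 kip·ft.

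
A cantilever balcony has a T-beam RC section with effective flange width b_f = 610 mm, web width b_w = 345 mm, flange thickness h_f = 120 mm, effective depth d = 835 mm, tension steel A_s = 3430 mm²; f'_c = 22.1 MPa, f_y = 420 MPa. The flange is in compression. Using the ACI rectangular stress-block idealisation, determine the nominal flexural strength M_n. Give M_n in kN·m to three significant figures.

Tension: T = A_s f_y = 3430 × 420 = 1440600 N.
Try a within the flange: a = T/(0.85 f'_c b_f) = 1440600/(0.85 × 22.1 × 610) = 125.72 mm.
a = 125.72 > h_f = 120 mm: the block extends into the web. Split into flange-overhang and web parts.
C_f = 0.85 f'_c (b_f − b_w) h_f = 0.85 × 22.1 × (610 − 345) × 120 = 597363 N.
Remaining web compression depth: a_w = (T − C_f)/(0.85 f'_c b_w) = (1440600 − 597363)/(0.85 × 22.1 × 345) = 130.11 mm.
M_n = C_f(d − h_f/2) + (T − C_f)(d − a_w/2) = 597363 × (835 − 60) + 843237 × (835 − 65.055) = 462.96 + 649.25 = 1112.21 × 10⁶ N·mm.
M_n = 1112.21 kN·m.

M_n ≈ 1110 kN·m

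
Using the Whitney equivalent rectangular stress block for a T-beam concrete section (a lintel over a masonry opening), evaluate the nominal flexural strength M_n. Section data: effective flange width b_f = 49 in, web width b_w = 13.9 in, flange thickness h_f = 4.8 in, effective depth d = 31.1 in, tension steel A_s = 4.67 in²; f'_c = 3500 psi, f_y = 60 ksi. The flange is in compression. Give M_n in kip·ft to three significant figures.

M_n ≈ 704 kip·ft

Tension: T = A_s f_y = 4.67 × 60 = 280.2 kips.
Try a within the flange: a = T/(0.85 f'_c b_f) = 280.2/(0.85 × 3.5 × 49) = 1.922 in.
Since a = 1.922 ≤ h_f = 4.8 in, the stress block lies entirely in the flange; analyse as a rectangular beam of width b_f.
M_n = T(d − a/2) = 280.2 × (31.1 − 0.961) = 8444.9 kip·in.
M_n = 8444.9/12 = 703.74 kip·ft.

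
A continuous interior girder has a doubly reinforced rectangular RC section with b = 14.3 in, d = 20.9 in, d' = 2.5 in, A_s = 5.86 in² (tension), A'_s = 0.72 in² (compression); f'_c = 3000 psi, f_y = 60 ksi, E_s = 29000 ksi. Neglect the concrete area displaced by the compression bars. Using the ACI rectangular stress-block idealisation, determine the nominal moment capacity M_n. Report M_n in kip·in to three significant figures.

M_n ≈ 5940 kip·in

Assume both steels yield.
a = (A_s − A'_s) f_y/(0.85 f'_c b) = (5.86 − 0.72) × 60/(0.85 × 3 × 14.3) = 8.457 in.
c = a/β₁ = 8.457/0.85 = 9.949 in; ε'_s = 0.003(c − d')/c = 0.0022 ≥ ε_y = 0.0021, so the compression steel yields.
M_n = (A_s − A'_s) f_y (d − a/2) + A'_s f_y (d − d') = 308.4 × (20.9 − 4.2285) + 43.2 × (20.9 − 2.5) = 5141.5 + 794.9 = 5936.4 kip·in.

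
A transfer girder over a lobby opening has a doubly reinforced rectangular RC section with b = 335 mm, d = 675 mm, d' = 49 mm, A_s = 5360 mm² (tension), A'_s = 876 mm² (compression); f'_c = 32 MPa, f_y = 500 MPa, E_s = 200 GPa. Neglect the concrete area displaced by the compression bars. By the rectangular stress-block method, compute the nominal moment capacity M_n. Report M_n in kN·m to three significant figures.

M_n ≈ 1510 kN·m

Assume both tension and compression steel yield.
Net tension couple steel: A_s − A'_s = 4484 mm².
a = (A_s − A'_s) f_y / (0.85 f'_c b) = 2242000/(0.85 × 32 × 335) = 246.05 mm.
c = a/β₁ = 246.05/0.821 = 299.70 mm; ε'_s = 0.003(c − d')/c = 0.0025 ≥ f_y/E_s = 0.0025, so compression steel does yield.
M_n = (A_s − A'_s) f_y (d − a/2) + A'_s f_y (d − d') = [2242000 × (675 − 123.025) + 438000 × (675 − 49)] × 10⁻⁶ = 1237.53 + 274.19 = 1511.72 kN·m.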